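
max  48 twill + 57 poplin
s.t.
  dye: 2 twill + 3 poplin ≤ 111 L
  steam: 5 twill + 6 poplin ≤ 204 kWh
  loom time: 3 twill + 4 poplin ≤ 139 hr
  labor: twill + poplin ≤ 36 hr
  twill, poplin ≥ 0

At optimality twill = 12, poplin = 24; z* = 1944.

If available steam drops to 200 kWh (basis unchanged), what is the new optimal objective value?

1908

Binding: steam and labor. Non-binding: dye (15 unused), loom time (7 unused).
By complementary slackness, y = 0 for the non-binding constraints.
The binding rows give the dual system: 5·y_steam + 1·y_labor = 48 and 6·y_steam + 1·y_labor = 57.
→ y_steam = 9 and y_labor = 3.
Δz = y_steam·Δb = 9 × (-4) = -36, so new z* = 1944 − 36 = 1908.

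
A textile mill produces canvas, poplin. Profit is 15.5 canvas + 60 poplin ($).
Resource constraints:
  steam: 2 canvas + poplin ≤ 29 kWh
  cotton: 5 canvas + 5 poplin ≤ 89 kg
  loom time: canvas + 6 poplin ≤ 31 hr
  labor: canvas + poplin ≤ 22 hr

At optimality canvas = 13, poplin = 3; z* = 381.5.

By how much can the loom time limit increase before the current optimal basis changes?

19.8

Binding constraints: steam, loom time. The basis is B = [[2,1],[1,6]] with det 11.
Per unit increase in loom time, x* moves by d = (-0.0909, 0.1818).
The basis stays optimal until cotton becomes binding; allowable increase = 19.8 hr.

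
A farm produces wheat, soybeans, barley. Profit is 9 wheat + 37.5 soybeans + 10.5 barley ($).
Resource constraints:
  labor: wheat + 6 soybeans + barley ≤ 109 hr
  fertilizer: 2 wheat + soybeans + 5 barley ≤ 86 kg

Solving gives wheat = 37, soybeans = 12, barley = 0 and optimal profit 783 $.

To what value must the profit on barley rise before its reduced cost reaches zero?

13.5

Check each constraint at x*: labor 109/109 (tight); fertilizer 86/86 (tight).
Dual feasibility on the basic columns requires 1·y_labor + 2·y_fertilizer = 9, 6·y_labor + 1·y_fertilizer = 37.5.
→ y_labor = 6 and y_fertilizer = 1.5.
barley enters the basis when its profit ≥ yᵀa₃ = 6·1 + 1.5·5 = 13.5.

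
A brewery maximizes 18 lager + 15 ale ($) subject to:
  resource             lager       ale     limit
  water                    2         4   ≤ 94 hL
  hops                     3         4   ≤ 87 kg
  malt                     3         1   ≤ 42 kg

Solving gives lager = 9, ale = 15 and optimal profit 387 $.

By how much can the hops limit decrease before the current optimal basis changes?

Binding constraints: hops, malt. The basis is B = [[3,4],[3,1]] with det -9.
Per unit decrease in hops, x* moves by d = (0.1111, -0.3333).
The basis stays optimal until ale reaches 0; allowable decrease = 45 kg.

45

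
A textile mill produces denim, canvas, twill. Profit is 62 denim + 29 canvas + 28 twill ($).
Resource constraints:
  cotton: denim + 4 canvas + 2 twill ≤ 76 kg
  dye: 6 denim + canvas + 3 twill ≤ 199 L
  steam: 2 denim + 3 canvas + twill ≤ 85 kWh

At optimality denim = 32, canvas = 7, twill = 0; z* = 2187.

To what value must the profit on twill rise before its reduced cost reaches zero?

31

At the optimum: cotton uses 60 of 76 (slack = 16); dye uses 199 of 199 (binding); steam uses 85 of 85 (binding).
By complementary slackness, y = 0 for the non-binding constraint.
Dual feasibility on the basic columns requires 6·y_dye + 2·y_steam = 62, 1·y_dye + 3·y_steam = 29.
This yields shadow prices y_dye = 8, y_steam = 7.
twill enters the basis when its profit ≥ yᵀa₃ = 8·3 + 7·1 = 31.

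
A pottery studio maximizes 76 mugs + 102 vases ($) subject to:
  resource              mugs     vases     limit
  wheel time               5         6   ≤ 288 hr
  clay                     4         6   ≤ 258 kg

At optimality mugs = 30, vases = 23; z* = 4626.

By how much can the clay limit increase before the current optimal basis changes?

30

Binding constraints: wheel time, clay. The basis is B = [[5,6],[4,6]] with det 6.
Per unit increase in clay, x* moves by d = (-1, 0.8333).
The basis stays optimal until mugs reaches 0; allowable increase = 30 kg.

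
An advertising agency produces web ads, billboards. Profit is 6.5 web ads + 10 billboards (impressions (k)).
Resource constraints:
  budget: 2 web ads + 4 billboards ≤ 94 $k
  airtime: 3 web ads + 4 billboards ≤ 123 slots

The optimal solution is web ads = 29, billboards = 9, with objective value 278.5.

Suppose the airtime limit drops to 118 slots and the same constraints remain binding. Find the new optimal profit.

271

Both budget and airtime are binding at x*.
Dual feasibility on the basic columns requires 2·y_budget + 3·y_airtime = 6.5, 4·y_budget + 4·y_airtime = 10.
→ y_budget = 1 and y_airtime = 1.5.
Δz = y_airtime·Δb = 1.5 × (-5) = -7.5, so new z* = 278.5 − 7.5 = 271.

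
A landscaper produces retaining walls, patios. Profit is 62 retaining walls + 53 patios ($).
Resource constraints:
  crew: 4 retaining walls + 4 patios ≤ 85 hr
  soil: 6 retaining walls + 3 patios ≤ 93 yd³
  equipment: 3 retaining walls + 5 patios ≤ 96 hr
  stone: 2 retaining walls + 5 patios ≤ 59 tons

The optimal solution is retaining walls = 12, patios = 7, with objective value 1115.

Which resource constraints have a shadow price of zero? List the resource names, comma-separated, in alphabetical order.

crew, equipment

crew: 76/85 (slack 9)
soil: 93/93 (binding)
equipment: 71/96 (slack 25)
stone: 59/59 (binding)
By complementary slackness, a constraint with positive slack has shadow price 0 → crew, equipment.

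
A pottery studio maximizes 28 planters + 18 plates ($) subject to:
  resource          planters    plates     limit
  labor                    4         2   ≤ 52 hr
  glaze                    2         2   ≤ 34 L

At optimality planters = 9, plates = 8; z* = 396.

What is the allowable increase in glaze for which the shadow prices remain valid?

Binding constraints: labor, glaze. The basis is B = [[4,2],[2,2]] with det 4.
Per unit increase in glaze, x* moves by d = (-0.5, 1).
The basis stays optimal until planters reaches 0; allowable increase = 18 L.

18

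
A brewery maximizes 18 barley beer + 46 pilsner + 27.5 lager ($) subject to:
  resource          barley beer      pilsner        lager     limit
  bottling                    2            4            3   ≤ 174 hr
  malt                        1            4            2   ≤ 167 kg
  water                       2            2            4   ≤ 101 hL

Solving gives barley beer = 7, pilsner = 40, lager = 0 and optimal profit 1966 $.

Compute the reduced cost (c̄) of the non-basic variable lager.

At the optimum: bottling uses 174 of 174 (binding); malt uses 167 of 167 (binding); water uses 94 of 101 (slack = 7).
Since water is not tight, its dual is 0.
The binding rows give the dual system: 2·y_bottling + 1·y_malt = 18 and 4·y_bottling + 4·y_malt = 46.
This yields shadow prices y_bottling = 6.5, y_malt = 5.
Reduced cost of lager: c₃ − yᵀa₃ = 27.5 − (6.5·3 + 5·2) = 27.5 − 29.5 = -2.

-2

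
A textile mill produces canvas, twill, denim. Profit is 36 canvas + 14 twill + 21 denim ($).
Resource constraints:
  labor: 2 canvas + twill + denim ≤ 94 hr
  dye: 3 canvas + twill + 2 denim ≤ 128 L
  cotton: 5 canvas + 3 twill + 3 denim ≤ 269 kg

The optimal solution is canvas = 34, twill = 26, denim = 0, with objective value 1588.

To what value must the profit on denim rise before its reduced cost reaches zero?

Binding: labor and dye. Non-binding: cotton (21 unused).
By complementary slackness, y = 0 for the non-binding constraint.
From A_Bᵀ y = c: 2·y_labor + 3·y_dye = 36; 1·y_labor + 1·y_dye = 14.
This yields shadow prices y_labor = 6, y_dye = 8.
denim enters the basis when its profit ≥ yᵀa₃ = 6·1 + 8·2 = 22.

22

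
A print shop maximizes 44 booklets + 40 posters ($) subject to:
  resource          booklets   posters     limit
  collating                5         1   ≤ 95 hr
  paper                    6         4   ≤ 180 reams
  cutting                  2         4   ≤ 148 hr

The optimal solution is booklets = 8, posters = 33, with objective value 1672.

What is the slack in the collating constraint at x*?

collating used = 5·8 + 1·33 = 73; slack = 95 − 73 = 22.

22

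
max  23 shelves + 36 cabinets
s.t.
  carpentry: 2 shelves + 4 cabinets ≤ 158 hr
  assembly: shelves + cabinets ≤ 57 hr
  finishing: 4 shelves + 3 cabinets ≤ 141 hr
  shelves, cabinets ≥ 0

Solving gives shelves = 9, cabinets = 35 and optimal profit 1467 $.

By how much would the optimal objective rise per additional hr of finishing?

2

Check each constraint at x*: carpentry 158/158 (tight); assembly 44/57 (slack 13); finishing 141/141 (tight).
Since assembly is not tight, its dual is 0.
The binding rows give the dual system: 2·y_carpentry + 4·y_finishing = 23 and 4·y_carpentry + 3·y_finishing = 36.
This yields shadow prices y_carpentry = 7.5, y_finishing = 2.
Shadow price of finishing = 2.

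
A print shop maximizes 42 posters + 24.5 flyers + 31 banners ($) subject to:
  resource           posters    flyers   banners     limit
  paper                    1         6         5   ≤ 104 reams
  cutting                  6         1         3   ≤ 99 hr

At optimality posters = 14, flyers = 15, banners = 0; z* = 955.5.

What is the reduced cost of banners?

-3.5

Check each constraint at x*: paper 104/104 (tight); cutting 99/99 (tight).
The binding rows give the dual system: 1·y_paper + 6·y_cutting = 42 and 6·y_paper + 1·y_cutting = 24.5.
This yields shadow prices y_paper = 3, y_cutting = 6.5.
Reduced cost of banners: c₃ − yᵀa₃ = 31 − (3·5 + 6.5·3) = 31 − 34.5 = -3.5.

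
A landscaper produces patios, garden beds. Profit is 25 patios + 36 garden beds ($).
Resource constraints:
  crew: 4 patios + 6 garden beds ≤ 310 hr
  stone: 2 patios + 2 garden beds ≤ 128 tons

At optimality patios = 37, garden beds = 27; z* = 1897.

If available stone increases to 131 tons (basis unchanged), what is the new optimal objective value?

1901.5

At the optimum: crew uses 310 of 310 (binding); stone uses 128 of 128 (binding).
From A_Bᵀ y = c: 4·y_crew + 2·y_stone = 25; 6·y_crew + 2·y_stone = 36.
This yields shadow prices y_crew = 5.5, y_stone = 1.5.
Δz = y_stone·Δb = 1.5 × (3) = 4.5, so new z* = 1897 + 4.5 = 1901.5.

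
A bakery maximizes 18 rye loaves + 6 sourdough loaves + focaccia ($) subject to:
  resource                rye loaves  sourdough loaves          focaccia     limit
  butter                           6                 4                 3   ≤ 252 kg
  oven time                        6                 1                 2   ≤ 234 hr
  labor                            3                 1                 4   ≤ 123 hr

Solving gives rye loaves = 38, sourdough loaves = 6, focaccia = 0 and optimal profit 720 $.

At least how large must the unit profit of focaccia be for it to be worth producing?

Check each constraint at x*: butter 252/252 (tight); oven time 234/234 (tight); labor 120/123 (slack 3).
Since labor is not tight, its dual is 0.
The binding rows give the dual system: 6·y_butter + 6·y_oven time = 18 and 4·y_butter + 1·y_oven time = 6.
This yields shadow prices y_butter = 1, y_oven time = 2.
focaccia enters the basis when its profit ≥ yᵀa₃ = 1·3 + 2·2 = 7.

7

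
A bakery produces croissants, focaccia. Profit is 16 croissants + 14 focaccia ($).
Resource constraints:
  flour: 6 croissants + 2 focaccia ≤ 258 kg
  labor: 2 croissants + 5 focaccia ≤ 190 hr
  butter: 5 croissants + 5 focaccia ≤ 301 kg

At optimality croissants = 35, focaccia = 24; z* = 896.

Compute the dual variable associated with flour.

2

Check each constraint at x*: flour 258/258 (tight); labor 190/190 (tight); butter 295/301 (slack 6).
Slack constraints have shadow price 0 (complementary slackness).
The binding rows give the dual system: 6·y_flour + 2·y_labor = 16 and 2·y_flour + 5·y_labor = 14.
→ y_flour = 2 and y_labor = 2.
Shadow price of flour = 2.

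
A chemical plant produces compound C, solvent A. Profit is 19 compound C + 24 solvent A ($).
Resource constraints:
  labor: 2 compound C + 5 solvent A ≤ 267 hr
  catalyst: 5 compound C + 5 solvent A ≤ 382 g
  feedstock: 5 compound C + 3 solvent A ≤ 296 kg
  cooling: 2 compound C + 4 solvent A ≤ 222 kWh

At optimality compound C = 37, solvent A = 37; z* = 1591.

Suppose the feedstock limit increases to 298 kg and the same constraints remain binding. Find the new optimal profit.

Check each constraint at x*: labor 259/267 (slack 8); catalyst 370/382 (slack 12); feedstock 296/296 (tight); cooling 222/222 (tight).
By complementary slackness, y = 0 for the non-binding constraints.
From A_Bᵀ y = c: 5·y_feedstock + 2·y_cooling = 19; 3·y_feedstock + 4·y_cooling = 24.
→ y_feedstock = 2 and y_cooling = 4.5.
Δz = y_feedstock·Δb = 2 × (2) = 4, so new z* = 1591 + 4 = 1595.

1595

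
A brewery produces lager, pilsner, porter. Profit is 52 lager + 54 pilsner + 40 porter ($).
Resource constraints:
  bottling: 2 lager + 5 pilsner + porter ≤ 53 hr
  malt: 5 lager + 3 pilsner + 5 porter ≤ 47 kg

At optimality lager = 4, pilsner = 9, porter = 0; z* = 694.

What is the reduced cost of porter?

-6

At the optimum: bottling uses 53 of 53 (binding); malt uses 47 of 47 (binding).
The binding rows give the dual system: 2·y_bottling + 5·y_malt = 52 and 5·y_bottling + 3·y_malt = 54.
→ y_bottling = 6 and y_malt = 8.
Reduced cost of porter: c₃ − yᵀa₃ = 40 − (6·1 + 8·5) = 40 − 46 = -6.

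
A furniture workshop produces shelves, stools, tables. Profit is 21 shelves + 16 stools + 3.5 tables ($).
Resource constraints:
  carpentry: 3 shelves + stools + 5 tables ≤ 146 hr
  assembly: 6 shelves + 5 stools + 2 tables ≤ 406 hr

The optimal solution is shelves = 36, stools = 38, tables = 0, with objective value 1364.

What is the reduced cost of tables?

At the optimum: carpentry uses 146 of 146 (binding); assembly uses 406 of 406 (binding).
From A_Bᵀ y = c: 3·y_carpentry + 6·y_assembly = 21; 1·y_carpentry + 5·y_assembly = 16.
→ y_carpentry = 1 and y_assembly = 3.
Reduced cost of tables: c₃ − yᵀa₃ = 3.5 − (1·5 + 3·2) = 3.5 − 11 = -7.5.

-7.5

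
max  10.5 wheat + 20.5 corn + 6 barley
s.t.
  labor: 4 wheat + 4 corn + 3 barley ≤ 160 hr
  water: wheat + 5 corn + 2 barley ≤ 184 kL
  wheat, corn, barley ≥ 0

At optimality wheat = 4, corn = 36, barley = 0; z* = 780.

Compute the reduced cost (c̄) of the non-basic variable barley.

Both labor and water are binding at x*.
Dual feasibility on the basic columns requires 4·y_labor + 1·y_water = 10.5, 4·y_labor + 5·y_water = 20.5.
Solving: y_labor = 2, y_water = 2.5.
Reduced cost of barley: c₃ − yᵀa₃ = 6 − (2·3 + 2.5·2) = 6 − 11 = -5.

-5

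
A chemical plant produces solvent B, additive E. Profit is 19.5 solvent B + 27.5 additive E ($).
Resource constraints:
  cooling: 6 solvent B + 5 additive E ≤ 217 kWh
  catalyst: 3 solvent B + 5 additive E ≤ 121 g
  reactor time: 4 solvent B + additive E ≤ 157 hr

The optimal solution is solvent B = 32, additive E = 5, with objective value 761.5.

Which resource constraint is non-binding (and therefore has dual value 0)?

reactor time

cooling: 217/217 (binding)
catalyst: 121/121 (binding)
reactor time: 133/157 (slack 24)
By complementary slackness, a constraint with positive slack has shadow price 0 → reactor time.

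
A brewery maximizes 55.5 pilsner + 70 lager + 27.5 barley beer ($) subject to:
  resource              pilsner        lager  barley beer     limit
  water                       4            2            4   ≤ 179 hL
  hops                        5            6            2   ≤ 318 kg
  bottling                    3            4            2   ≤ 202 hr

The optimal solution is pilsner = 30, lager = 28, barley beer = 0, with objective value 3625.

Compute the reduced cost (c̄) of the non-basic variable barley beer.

At the optimum: water uses 176 of 179 (slack = 3); hops uses 318 of 318 (binding); bottling uses 202 of 202 (binding).
By complementary slackness, y = 0 for the non-binding constraint.
From A_Bᵀ y = c: 5·y_hops + 3·y_bottling = 55.5; 6·y_hops + 4·y_bottling = 70.
→ y_hops = 6 and y_bottling = 8.5.
Reduced cost of barley beer: c₃ − yᵀa₃ = 27.5 − (6·2 + 8.5·2) = 27.5 − 29 = -1.5.

-1.5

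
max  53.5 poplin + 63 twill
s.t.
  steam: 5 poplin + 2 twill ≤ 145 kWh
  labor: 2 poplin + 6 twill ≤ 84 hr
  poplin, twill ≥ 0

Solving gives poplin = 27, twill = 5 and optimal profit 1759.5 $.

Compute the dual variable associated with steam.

7.5

Both steam and labor are binding at x*.
The binding rows give the dual system: 5·y_steam + 2·y_labor = 53.5 and 2·y_steam + 6·y_labor = 63.
Solving: y_steam = 7.5, y_labor = 8.
Shadow price of steam = 7.5.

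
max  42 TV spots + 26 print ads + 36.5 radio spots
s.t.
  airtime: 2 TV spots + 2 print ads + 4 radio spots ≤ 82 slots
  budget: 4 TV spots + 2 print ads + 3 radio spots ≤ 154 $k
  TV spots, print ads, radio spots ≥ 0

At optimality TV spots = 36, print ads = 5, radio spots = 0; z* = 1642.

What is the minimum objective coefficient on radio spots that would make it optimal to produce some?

At the optimum: airtime uses 82 of 82 (binding); budget uses 154 of 154 (binding).
From A_Bᵀ y = c: 2·y_airtime + 4·y_budget = 42; 2·y_airtime + 2·y_budget = 26.
This yields shadow prices y_airtime = 5, y_budget = 8.
radio spots enters the basis when its profit ≥ yᵀa₃ = 5·4 + 8·3 = 44.

44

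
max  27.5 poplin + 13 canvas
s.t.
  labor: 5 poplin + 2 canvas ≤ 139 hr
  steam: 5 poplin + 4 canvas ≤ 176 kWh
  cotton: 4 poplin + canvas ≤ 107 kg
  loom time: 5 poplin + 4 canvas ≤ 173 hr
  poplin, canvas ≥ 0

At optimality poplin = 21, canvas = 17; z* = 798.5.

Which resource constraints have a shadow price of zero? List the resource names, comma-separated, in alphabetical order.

cotton, steam

labor: 139/139 (binding)
steam: 173/176 (slack 3)
cotton: 101/107 (slack 6)
loom time: 173/173 (binding)
By complementary slackness, a constraint with positive slack has shadow price 0 → cotton, steam.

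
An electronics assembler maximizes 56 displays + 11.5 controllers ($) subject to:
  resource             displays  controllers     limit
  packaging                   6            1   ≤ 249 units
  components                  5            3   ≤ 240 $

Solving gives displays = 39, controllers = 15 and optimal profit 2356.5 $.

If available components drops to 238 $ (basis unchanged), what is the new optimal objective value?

2354.5

Check each constraint at x*: packaging 249/249 (tight); components 240/240 (tight).
The binding rows give the dual system: 6·y_packaging + 5·y_components = 56 and 1·y_packaging + 3·y_components = 11.5.
This yields shadow prices y_packaging = 8.5, y_components = 1.
Δz = y_components·Δb = 1 × (-2) = -2, so new z* = 2356.5 − 2 = 2354.5.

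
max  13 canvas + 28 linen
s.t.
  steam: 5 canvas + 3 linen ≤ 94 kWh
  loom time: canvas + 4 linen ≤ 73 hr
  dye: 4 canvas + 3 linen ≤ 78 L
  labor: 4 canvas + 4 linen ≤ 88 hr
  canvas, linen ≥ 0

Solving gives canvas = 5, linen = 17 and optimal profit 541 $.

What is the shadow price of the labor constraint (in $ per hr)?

2

Check each constraint at x*: steam 76/94 (slack 18); loom time 73/73 (tight); dye 71/78 (slack 7); labor 88/88 (tight).
Since steam, dye are not tight, their duals are 0.
Dual feasibility on the basic columns requires 1·y_loom time + 4·y_labor = 13, 4·y_loom time + 4·y_labor = 28.
→ y_loom time = 5 and y_labor = 2.
Shadow price of labor = 2.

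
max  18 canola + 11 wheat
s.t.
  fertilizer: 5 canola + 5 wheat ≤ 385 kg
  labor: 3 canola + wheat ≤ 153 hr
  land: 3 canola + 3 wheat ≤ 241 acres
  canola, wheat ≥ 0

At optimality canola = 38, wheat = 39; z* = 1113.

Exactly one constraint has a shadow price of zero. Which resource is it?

fertilizer: 385/385 (binding)
labor: 153/153 (binding)
land: 231/241 (slack 10)
By complementary slackness, a constraint with positive slack has shadow price 0 → land.

land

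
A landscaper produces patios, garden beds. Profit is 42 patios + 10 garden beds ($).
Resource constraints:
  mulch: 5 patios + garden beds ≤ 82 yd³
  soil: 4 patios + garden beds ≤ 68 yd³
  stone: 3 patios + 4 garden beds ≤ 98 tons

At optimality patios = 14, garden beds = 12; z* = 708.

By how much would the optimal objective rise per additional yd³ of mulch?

2

Check each constraint at x*: mulch 82/82 (tight); soil 68/68 (tight); stone 90/98 (slack 8).
Slack constraints have shadow price 0 (complementary slackness).
The binding rows give the dual system: 5·y_mulch + 4·y_soil = 42 and 1·y_mulch + 1·y_soil = 10.
Solving: y_mulch = 2, y_soil = 8.
Shadow price of mulch = 2.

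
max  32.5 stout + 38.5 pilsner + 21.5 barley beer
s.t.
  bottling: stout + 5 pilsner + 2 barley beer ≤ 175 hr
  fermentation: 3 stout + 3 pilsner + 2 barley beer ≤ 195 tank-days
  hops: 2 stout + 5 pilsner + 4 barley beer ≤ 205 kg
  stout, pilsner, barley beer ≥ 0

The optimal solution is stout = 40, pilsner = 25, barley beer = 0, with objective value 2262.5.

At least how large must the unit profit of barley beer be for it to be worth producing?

Check each constraint at x*: bottling 165/175 (slack 10); fermentation 195/195 (tight); hops 205/205 (tight).
Since bottling is not tight, its dual is 0.
From A_Bᵀ y = c: 3·y_fermentation + 2·y_hops = 32.5; 3·y_fermentation + 5·y_hops = 38.5.
Solving: y_fermentation = 9.5, y_hops = 2.
barley beer enters the basis when its profit ≥ yᵀa₃ = 9.5·2 + 2·4 = 27.

27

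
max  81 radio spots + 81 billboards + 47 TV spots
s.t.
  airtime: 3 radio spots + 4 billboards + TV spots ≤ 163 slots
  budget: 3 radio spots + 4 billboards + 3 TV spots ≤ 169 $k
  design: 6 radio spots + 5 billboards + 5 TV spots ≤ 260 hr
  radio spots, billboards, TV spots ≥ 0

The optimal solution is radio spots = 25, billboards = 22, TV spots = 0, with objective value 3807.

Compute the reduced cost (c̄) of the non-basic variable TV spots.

At the optimum: airtime uses 163 of 163 (binding); budget uses 163 of 169 (slack = 6); design uses 260 of 260 (binding).
Since budget is not tight, its dual is 0.
The binding rows give the dual system: 3·y_airtime + 6·y_design = 81 and 4·y_airtime + 5·y_design = 81.
This yields shadow prices y_airtime = 9, y_design = 9.
Reduced cost of TV spots: c₃ − yᵀa₃ = 47 − (9·1 + 9·5) = 47 − 54 = -7.

-7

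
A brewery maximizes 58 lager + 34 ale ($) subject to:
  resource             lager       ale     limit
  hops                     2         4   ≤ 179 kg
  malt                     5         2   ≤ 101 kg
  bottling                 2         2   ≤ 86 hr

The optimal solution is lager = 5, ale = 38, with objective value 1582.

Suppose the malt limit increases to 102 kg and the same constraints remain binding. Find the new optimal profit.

Check each constraint at x*: hops 162/179 (slack 17); malt 101/101 (tight); bottling 86/86 (tight).
By complementary slackness, y = 0 for the non-binding constraint.
The binding rows give the dual system: 5·y_malt + 2·y_bottling = 58 and 2·y_malt + 2·y_bottling = 34.
→ y_malt = 8 and y_bottling = 9.
Δz = y_malt·Δb = 8 × (1) = 8, so new z* = 1582 + 8 = 1590.

1590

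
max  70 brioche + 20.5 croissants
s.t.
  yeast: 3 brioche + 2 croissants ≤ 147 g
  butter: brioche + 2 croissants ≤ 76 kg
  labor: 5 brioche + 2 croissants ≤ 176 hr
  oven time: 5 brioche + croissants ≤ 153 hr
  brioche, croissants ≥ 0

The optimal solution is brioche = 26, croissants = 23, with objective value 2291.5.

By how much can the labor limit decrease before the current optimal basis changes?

Binding constraints: labor, oven time. The basis is B = [[5,2],[5,1]] with det -5.
Per unit decrease in labor, x* moves by d = (0.2, -1).
The basis stays optimal until croissants reaches 0; allowable decrease = 23 hr.

23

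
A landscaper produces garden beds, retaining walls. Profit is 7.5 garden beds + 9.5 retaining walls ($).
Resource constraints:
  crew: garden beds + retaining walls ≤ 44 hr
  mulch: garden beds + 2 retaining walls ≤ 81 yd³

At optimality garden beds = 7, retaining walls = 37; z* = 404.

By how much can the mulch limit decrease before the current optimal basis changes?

37

Binding constraints: crew, mulch. The basis is B = [[1,1],[1,2]] with det 1.
Per unit decrease in mulch, x* moves by d = (1, -1).
The basis stays optimal until retaining walls reaches 0; allowable decrease = 37 yd³.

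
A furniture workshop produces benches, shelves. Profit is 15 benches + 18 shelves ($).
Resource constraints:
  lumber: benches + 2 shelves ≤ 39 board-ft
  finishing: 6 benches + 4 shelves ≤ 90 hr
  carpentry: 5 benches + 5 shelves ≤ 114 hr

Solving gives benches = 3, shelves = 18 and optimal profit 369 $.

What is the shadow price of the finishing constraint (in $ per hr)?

1.5

At the optimum: lumber uses 39 of 39 (binding); finishing uses 90 of 90 (binding); carpentry uses 105 of 114 (slack = 9).
Slack constraints have shadow price 0 (complementary slackness).
The binding rows give the dual system: 1·y_lumber + 6·y_finishing = 15 and 2·y_lumber + 4·y_finishing = 18.
Solving: y_lumber = 6, y_finishing = 1.5.
Shadow price of finishing = 1.5.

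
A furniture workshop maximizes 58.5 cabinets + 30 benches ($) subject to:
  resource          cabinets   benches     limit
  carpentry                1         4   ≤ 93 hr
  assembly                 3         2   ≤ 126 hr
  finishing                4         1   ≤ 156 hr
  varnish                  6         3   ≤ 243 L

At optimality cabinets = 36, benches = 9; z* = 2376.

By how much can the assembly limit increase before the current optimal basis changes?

Binding constraints: assembly, varnish. The basis is B = [[3,2],[6,3]] with det -3.
Per unit increase in assembly, x* moves by d = (-1, 2).
The basis stays optimal until carpentry becomes binding; allowable increase = 3 hr.

3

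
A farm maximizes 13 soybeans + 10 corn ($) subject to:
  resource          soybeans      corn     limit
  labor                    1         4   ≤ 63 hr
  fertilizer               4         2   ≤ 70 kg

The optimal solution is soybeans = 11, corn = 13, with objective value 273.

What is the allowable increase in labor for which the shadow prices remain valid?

77

Binding constraints: labor, fertilizer. The basis is B = [[1,4],[4,2]] with det -14.
Per unit increase in labor, x* moves by d = (-0.1429, 0.2857).
The basis stays optimal until soybeans reaches 0; allowable increase = 77 hr.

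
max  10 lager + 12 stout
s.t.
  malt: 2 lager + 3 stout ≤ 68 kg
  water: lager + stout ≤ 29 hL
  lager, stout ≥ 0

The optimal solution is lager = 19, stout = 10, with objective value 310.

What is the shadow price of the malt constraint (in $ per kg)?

Check each constraint at x*: malt 68/68 (tight); water 29/29 (tight).
From A_Bᵀ y = c: 2·y_malt + 1·y_water = 10; 3·y_malt + 1·y_water = 12.
→ y_malt = 2 and y_water = 6.
Shadow price of malt = 2.

2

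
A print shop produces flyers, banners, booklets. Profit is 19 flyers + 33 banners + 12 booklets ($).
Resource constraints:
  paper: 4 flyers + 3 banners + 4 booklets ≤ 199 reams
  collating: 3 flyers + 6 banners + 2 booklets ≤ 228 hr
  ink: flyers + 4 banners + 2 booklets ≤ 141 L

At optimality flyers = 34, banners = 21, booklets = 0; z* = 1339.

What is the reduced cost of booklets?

-2

Binding: paper and collating. Non-binding: ink (23 unused).
By complementary slackness, y = 0 for the non-binding constraint.
Dual feasibility on the basic columns requires 4·y_paper + 3·y_collating = 19, 3·y_paper + 6·y_collating = 33.
This yields shadow prices y_paper = 1, y_collating = 5.
Reduced cost of booklets: c₃ − yᵀa₃ = 12 − (1·4 + 5·2) = 12 − 14 = -2.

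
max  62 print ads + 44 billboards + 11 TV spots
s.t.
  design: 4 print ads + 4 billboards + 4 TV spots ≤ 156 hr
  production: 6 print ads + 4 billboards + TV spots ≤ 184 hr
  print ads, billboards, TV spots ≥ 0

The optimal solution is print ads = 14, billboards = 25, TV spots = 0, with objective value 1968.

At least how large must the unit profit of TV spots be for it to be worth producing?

Both design and production are binding at x*.
From A_Bᵀ y = c: 4·y_design + 6·y_production = 62; 4·y_design + 4·y_production = 44.
→ y_design = 2 and y_production = 9.
TV spots enters the basis when its profit ≥ yᵀa₃ = 2·4 + 9·1 = 17.

17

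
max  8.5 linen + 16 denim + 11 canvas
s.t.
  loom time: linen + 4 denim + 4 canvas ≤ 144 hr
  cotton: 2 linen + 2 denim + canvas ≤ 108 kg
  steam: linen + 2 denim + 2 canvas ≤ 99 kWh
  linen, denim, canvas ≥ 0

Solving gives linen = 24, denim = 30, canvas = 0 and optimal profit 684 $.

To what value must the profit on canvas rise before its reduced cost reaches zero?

13

Check each constraint at x*: loom time 144/144 (tight); cotton 108/108 (tight); steam 84/99 (slack 15).
Slack constraints have shadow price 0 (complementary slackness).
From A_Bᵀ y = c: 1·y_loom time + 2·y_cotton = 8.5; 4·y_loom time + 2·y_cotton = 16.
This yields shadow prices y_loom time = 2.5, y_cotton = 3.
canvas enters the basis when its profit ≥ yᵀa₃ = 2.5·4 + 3·1 = 13.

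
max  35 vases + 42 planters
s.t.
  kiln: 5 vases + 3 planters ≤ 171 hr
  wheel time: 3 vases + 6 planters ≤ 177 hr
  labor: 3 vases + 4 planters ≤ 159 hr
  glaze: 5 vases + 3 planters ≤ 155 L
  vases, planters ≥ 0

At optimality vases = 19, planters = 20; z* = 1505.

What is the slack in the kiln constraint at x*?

kiln used = 5·19 + 3·20 = 155; slack = 171 − 155 = 16.

16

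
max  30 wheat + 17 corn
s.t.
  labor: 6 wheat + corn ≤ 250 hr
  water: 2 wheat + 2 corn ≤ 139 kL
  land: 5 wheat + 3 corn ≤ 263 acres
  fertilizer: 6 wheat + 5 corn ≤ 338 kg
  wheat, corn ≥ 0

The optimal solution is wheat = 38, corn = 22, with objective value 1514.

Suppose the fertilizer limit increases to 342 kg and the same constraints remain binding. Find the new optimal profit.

1526

At the optimum: labor uses 250 of 250 (binding); water uses 120 of 139 (slack = 19); land uses 256 of 263 (slack = 7); fertilizer uses 338 of 338 (binding).
By complementary slackness, y = 0 for the non-binding constraints.
From A_Bᵀ y = c: 6·y_labor + 6·y_fertilizer = 30; 1·y_labor + 5·y_fertilizer = 17.
Solving: y_labor = 2, y_fertilizer = 3.
Δz = y_fertilizer·Δb = 3 × (4) = 12, so new z* = 1514 + 12 = 1526.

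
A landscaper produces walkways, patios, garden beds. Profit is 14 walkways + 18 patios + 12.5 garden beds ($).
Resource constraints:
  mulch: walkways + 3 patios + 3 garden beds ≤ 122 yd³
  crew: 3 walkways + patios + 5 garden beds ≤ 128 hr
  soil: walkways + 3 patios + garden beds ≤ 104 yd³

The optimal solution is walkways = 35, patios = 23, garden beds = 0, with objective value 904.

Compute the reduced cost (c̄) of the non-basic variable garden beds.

-7.5

At the optimum: mulch uses 104 of 122 (slack = 18); crew uses 128 of 128 (binding); soil uses 104 of 104 (binding).
Slack constraints have shadow price 0 (complementary slackness).
Dual feasibility on the basic columns requires 3·y_crew + 1·y_soil = 14, 1·y_crew + 3·y_soil = 18.
This yields shadow prices y_crew = 3, y_soil = 5.
Reduced cost of garden beds: c₃ − yᵀa₃ = 12.5 − (3·5 + 5·1) = 12.5 − 20 = -7.5.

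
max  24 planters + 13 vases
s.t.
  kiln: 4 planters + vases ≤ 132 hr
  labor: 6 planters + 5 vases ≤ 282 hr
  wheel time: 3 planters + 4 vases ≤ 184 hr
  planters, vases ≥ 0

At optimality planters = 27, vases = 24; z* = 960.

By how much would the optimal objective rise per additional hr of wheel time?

At the optimum: kiln uses 132 of 132 (binding); labor uses 282 of 282 (binding); wheel time uses 177 of 184 (slack = 7).
Since wheel time is not tight, its dual is 0.
The binding rows give the dual system: 4·y_kiln + 6·y_labor = 24 and 1·y_kiln + 5·y_labor = 13.
This yields shadow prices y_kiln = 3, y_labor = 2.
Shadow price of wheel time = 0.

0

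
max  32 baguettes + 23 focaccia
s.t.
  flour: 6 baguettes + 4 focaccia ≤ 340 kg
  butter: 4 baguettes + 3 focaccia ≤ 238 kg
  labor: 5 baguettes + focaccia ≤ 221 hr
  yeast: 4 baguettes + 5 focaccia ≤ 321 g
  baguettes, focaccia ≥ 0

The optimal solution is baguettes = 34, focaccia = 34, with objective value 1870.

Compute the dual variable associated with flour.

2

At the optimum: flour uses 340 of 340 (binding); butter uses 238 of 238 (binding); labor uses 204 of 221 (slack = 17); yeast uses 306 of 321 (slack = 15).
Since labor, yeast are not tight, their duals are 0.
The binding rows give the dual system: 6·y_flour + 4·y_butter = 32 and 4·y_flour + 3·y_butter = 23.
→ y_flour = 2 and y_butter = 5.
Shadow price of flour = 2.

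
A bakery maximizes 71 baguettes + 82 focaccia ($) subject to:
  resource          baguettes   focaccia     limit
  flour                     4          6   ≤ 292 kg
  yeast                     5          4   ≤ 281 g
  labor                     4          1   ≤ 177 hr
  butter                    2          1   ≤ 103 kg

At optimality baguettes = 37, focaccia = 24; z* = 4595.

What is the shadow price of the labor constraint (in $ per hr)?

At the optimum: flour uses 292 of 292 (binding); yeast uses 281 of 281 (binding); labor uses 172 of 177 (slack = 5); butter uses 98 of 103 (slack = 5).
Since labor, butter are not tight, their duals are 0.
Dual feasibility on the basic columns requires 4·y_flour + 5·y_yeast = 71, 6·y_flour + 4·y_yeast = 82.
This yields shadow prices y_flour = 9, y_yeast = 7.
Shadow price of labor = 0.

0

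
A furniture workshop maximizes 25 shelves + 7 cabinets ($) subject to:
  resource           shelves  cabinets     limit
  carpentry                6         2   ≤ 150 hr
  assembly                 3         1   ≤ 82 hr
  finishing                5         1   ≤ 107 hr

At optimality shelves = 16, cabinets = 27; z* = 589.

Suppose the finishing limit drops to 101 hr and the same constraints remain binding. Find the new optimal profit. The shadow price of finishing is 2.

577

Δb = -6, so new z* = 589 + (2)·(-6) = 589 − 12 = 577.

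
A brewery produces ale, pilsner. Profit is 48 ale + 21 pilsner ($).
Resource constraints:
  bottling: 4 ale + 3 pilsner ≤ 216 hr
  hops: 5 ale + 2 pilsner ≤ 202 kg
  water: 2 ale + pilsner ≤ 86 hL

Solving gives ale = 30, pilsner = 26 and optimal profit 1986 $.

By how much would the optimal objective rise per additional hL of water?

9

Check each constraint at x*: bottling 198/216 (slack 18); hops 202/202 (tight); water 86/86 (tight).
By complementary slackness, y = 0 for the non-binding constraint.
The binding rows give the dual system: 5·y_hops + 2·y_water = 48 and 2·y_hops + 1·y_water = 21.
Solving: y_hops = 6, y_water = 9.
Shadow price of water = 9.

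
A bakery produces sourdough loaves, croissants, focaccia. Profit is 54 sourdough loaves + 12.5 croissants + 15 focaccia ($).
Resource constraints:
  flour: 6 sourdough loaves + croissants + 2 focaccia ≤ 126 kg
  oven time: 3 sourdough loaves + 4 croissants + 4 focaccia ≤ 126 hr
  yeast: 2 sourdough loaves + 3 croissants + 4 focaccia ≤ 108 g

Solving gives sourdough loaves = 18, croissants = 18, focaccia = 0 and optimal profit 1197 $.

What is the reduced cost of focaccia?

Binding: flour and oven time. Non-binding: yeast (18 unused).
Since yeast is not tight, its dual is 0.
From A_Bᵀ y = c: 6·y_flour + 3·y_oven time = 54; 1·y_flour + 4·y_oven time = 12.5.
→ y_flour = 8.5 and y_oven time = 1.
Reduced cost of focaccia: c₃ − yᵀa₃ = 15 − (8.5·2 + 1·4) = 15 − 21 = -6.

-6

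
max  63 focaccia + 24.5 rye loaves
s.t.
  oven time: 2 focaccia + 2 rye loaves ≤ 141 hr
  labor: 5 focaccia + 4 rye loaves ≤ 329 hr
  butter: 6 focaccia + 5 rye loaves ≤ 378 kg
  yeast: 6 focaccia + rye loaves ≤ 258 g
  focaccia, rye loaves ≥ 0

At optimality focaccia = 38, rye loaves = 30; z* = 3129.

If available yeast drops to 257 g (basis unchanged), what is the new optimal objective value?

3122

Binding: butter and yeast. Non-binding: oven time (5 unused), labor (19 unused).
Slack constraints have shadow price 0 (complementary slackness).
The binding rows give the dual system: 6·y_butter + 6·y_yeast = 63 and 5·y_butter + 1·y_yeast = 24.5.
→ y_butter = 3.5 and y_yeast = 7.
Δz = y_yeast·Δb = 7 × (-1) = -7, so new z* = 3129 − 7 = 3122.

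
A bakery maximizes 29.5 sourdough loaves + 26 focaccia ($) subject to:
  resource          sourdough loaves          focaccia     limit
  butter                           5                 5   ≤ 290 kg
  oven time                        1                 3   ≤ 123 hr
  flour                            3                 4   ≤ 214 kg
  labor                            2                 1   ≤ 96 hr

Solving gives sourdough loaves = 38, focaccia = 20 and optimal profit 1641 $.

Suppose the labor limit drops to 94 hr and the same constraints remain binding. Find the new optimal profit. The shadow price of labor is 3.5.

1634

Δb = -2, so new z* = 1641 + (3.5)·(-2) = 1641 − 7 = 1634.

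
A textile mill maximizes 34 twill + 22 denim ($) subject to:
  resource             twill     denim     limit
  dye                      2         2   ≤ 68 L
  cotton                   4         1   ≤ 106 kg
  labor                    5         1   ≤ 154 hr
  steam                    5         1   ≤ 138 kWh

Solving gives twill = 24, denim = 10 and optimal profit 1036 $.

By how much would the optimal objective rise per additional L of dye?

Binding: dye and cotton. Non-binding: labor (24 unused), steam (8 unused).
Slack constraints have shadow price 0 (complementary slackness).
From A_Bᵀ y = c: 2·y_dye + 4·y_cotton = 34; 2·y_dye + 1·y_cotton = 22.
This yields shadow prices y_dye = 9, y_cotton = 4.
Shadow price of dye = 9.

9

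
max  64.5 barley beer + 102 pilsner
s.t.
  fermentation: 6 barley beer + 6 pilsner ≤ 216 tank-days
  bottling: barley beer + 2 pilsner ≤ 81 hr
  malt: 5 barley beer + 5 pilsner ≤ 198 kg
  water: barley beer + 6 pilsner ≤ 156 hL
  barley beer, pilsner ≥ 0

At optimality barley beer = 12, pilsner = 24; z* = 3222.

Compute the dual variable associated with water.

Binding: fermentation and water. Non-binding: bottling (21 unused), malt (18 unused).
Slack constraints have shadow price 0 (complementary slackness).
From A_Bᵀ y = c: 6·y_fermentation + 1·y_water = 64.5; 6·y_fermentation + 6·y_water = 102.
Solving: y_fermentation = 9.5, y_water = 7.5.
Shadow price of water = 7.5.

7.5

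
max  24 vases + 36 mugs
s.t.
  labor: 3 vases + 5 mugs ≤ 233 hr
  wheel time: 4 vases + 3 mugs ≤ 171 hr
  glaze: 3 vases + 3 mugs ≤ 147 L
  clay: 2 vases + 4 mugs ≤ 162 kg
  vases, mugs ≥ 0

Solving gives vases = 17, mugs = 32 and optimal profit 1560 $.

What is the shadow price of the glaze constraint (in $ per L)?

At the optimum: labor uses 211 of 233 (slack = 22); wheel time uses 164 of 171 (slack = 7); glaze uses 147 of 147 (binding); clay uses 162 of 162 (binding).
Since labor, wheel time are not tight, their duals are 0.
The binding rows give the dual system: 3·y_glaze + 2·y_clay = 24 and 3·y_glaze + 4·y_clay = 36.
Solving: y_glaze = 4, y_clay = 6.
Shadow price of glaze = 4.

4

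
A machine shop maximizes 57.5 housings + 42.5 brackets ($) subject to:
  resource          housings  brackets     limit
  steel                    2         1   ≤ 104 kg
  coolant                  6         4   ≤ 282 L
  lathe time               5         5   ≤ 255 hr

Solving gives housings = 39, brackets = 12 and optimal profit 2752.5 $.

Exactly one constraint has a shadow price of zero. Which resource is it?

steel

steel: 90/104 (slack 14)
coolant: 282/282 (binding)
lathe time: 255/255 (binding)
By complementary slackness, a constraint with positive slack has shadow price 0 → steel.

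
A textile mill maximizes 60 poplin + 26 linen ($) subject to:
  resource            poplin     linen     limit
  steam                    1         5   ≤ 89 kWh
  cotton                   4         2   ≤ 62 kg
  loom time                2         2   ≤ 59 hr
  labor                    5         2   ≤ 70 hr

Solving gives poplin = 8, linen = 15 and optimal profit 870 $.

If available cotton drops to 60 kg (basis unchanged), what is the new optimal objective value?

Check each constraint at x*: steam 83/89 (slack 6); cotton 62/62 (tight); loom time 46/59 (slack 13); labor 70/70 (tight).
Slack constraints have shadow price 0 (complementary slackness).
The binding rows give the dual system: 4·y_cotton + 5·y_labor = 60 and 2·y_cotton + 2·y_labor = 26.
Solving: y_cotton = 5, y_labor = 8.
Δz = y_cotton·Δb = 5 × (-2) = -10, so new z* = 870 − 10 = 860.

860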